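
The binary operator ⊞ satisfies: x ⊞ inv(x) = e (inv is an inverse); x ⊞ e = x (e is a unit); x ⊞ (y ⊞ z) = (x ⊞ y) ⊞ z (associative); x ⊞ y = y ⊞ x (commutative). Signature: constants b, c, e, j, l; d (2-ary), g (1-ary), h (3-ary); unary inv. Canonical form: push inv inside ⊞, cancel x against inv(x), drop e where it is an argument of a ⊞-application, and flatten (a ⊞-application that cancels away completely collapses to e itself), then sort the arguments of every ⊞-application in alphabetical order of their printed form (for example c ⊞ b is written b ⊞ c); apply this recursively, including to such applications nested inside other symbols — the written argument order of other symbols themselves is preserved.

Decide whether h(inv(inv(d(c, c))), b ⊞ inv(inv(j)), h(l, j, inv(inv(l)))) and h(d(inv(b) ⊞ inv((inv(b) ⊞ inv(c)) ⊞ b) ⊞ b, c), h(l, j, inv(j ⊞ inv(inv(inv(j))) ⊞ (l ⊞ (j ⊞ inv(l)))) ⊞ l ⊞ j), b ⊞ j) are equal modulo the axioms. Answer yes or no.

Answer: no — h(d(c, c), b ⊞ j, h(l, j, l)) vs h(d(c, c), h(l, j, l), b ⊞ j)

Derivation:
Left:  h(inv(inv(d(c, c))), b ⊞ inv(inv(j)), h(l, j, inv(inv(l))))
  Work inside:  b ⊞ inv(inv(j))
  Push inv inside:  distribute inv over ⊞ and collapse double inv
  Combine occurrences:  b ⊞ j
  Reassemble:  h(d(c, c), b ⊞ j, h(l, j, l))
Right:  h(d(inv(b) ⊞ inv((inv(b) ⊞ inv(c)) ⊞ b) ⊞ b, c), h(l, j, inv(j ⊞ inv(inv(inv(j))) ⊞ (l ⊞ (j ⊞ inv(l)))) ⊞ l ⊞ j), b ⊞ j)
  Work inside:  inv(j ⊞ inv(inv(inv(j))) ⊞ (l ⊞ (j ⊞ inv(l)))) ⊞ l ⊞ j
  Push inv inside:  distribute inv over ⊞ and collapse double inv
  Cancel:  j cancels
  Collect terms:  l
  Rebuild:  h(d(c, c), h(l, j, l), b ⊞ j)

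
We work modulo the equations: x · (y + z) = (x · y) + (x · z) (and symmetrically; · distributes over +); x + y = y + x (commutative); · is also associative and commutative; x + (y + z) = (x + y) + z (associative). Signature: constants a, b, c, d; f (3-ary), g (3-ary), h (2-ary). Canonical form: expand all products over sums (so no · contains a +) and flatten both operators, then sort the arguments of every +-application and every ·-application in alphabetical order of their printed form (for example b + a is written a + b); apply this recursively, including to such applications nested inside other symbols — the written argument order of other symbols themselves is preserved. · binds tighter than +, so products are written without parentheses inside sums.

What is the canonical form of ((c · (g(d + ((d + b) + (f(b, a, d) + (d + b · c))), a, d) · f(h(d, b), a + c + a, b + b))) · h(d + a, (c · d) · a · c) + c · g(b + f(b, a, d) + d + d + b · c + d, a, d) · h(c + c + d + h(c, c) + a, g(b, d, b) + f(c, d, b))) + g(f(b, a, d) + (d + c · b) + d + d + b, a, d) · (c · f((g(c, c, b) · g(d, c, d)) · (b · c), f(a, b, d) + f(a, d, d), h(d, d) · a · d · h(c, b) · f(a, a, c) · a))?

Merge nested applications:  c · f(h(d, b), a + a + c, b + b) · g(b + b · c + d + d + d + f(b, a, d), a, d) · h(a + d, a · c · c · d) + c · g(b + b · c + d + d + d + f(b, a, d), a, d) · h(a + c + c + d + h(c, c), f(c, d, b) + g(b, d, b)) + c · f(b · c · g(c, c, b) · g(d, c, d), f(a, b, d) + f(a, d, d), a · a · d · f(a, a, c) · h(c, b) · h(d, d)) · g(b + b · c + d + d + d + f(b, a, d), a, d)
Order the arguments:  c · f(b · c · g(c, c, b) · g(d, c, d), f(a, b, d) + f(a, d, d), a · a · d · f(a, a, c) · h(c, b) · h(d, d)) · g(b + b · c + d + d + d + f(b, a, d), a, d) + c · f(h(d, b), a + a + c, b + b) · g(b + b · c + d + d + d + f(b, a, d), a, d) · h(a + d, a · c · c · d) + c · g(b + b · c + d + d + d + f(b, a, d), a, d) · h(a + c + c + d + h(c, c), f(c, d, b) + g(b, d, b))

Answer: c · f(b · c · g(c, c, b) · g(d, c, d), f(a, b, d) + f(a, d, d), a · a · d · f(a, a, c) · h(c, b) · h(d, d)) · g(b + b · c + d + d + d + f(b, a, d), a, d) + c · f(h(d, b), a + a + c, b + b) · g(b + b · c + d + d + d + f(b, a, d), a, d) · h(a + d, a · c · c · d) + c · g(b + b · c + d + d + d + f(b, a, d), a, d) · h(a + c + c + d + h(c, c), f(c, d, b) + g(b, d, b))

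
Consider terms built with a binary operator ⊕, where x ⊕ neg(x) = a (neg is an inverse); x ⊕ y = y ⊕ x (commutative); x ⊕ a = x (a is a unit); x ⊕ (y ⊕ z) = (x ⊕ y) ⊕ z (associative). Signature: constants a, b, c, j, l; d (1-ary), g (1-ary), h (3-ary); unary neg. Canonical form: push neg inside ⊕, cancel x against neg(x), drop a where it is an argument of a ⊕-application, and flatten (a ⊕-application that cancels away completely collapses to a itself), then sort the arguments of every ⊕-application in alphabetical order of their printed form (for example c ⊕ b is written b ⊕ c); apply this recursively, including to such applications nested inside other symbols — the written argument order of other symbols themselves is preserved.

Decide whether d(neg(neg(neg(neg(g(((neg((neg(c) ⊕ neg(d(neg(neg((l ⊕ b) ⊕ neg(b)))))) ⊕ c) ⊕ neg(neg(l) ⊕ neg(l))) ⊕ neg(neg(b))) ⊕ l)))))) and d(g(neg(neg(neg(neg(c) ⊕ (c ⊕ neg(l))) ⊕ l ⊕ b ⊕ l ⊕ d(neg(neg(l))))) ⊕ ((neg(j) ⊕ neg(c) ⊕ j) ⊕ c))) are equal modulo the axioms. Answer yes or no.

Left:  d(neg(neg(neg(neg(g(((neg((neg(c) ⊕ neg(d(neg(neg((l ⊕ b) ⊕ neg(b)))))) ⊕ c) ⊕ neg(neg(l) ⊕ neg(l))) ⊕ neg(neg(b))) ⊕ l))))))
  Work inside:  ((neg((neg(c) ⊕ neg(d(neg(neg((l ⊕ b) ⊕ neg(b)))))) ⊕ c) ⊕ neg(neg(l) ⊕ neg(l))) ⊕ neg(neg(b))) ⊕ l
  Push neg inside:  distribute neg over ⊕ and collapse double neg
  Inverses cancel:  c cancels
  Collect:  d(l) ⊕ l ⊕ l ⊕ l ⊕ b
  Sort:  b ⊕ d(l) ⊕ l ⊕ l ⊕ l
  Put back:  d(g(b ⊕ d(l) ⊕ l ⊕ l ⊕ l))
Right:  d(g(neg(neg(neg(neg(c) ⊕ (c ⊕ neg(l))) ⊕ l ⊕ b ⊕ l ⊕ d(neg(neg(l))))) ⊕ ((neg(j) ⊕ neg(c) ⊕ j) ⊕ c)))
  Work inside:  neg(neg(neg(neg(c) ⊕ (c ⊕ neg(l))) ⊕ l ⊕ b ⊕ l ⊕ d(neg(neg(l))))) ⊕ ((neg(j) ⊕ neg(c) ⊕ j) ⊕ c)
  Push neg inside:  distribute neg over ⊕ and collapse double neg
  Cancel inverse pairs:  c cancels; j cancels
  Collect terms:  l ⊕ l ⊕ l ⊕ b ⊕ d(l)
  Order the arguments:  b ⊕ d(l) ⊕ l ⊕ l ⊕ l
  Rebuild:  d(g(b ⊕ d(l) ⊕ l ⊕ l ⊕ l))

Answer: yes — both canonical forms are d(g(b ⊕ d(l) ⊕ l ⊕ l ⊕ l))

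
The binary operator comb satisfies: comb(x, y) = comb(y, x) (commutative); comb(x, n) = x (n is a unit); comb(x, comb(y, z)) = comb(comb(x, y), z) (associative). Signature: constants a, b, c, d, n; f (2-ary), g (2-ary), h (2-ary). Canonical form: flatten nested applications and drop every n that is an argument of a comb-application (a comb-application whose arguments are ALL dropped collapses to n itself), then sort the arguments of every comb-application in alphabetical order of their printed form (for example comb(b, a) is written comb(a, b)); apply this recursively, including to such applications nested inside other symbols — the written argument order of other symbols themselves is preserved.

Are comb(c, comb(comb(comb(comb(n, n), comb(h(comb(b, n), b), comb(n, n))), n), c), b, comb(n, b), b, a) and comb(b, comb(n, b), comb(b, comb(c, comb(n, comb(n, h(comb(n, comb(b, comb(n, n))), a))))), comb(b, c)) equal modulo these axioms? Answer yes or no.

Left:  comb(c, comb(comb(comb(comb(n, n), comb(h(comb(b, n), b), comb(n, n))), n), c), b, comb(n, b), b, a)
  Merge nested applications:  comb(c, n, n, h(comb(b, n), b), n, n, n, c, b, n, b, b, a)
  Canonicalize subterm:  h(comb(b, n), b)  →  h(b, b)
  Units out:  drop n (×6)
  Sort arguments:  comb(a, b, b, b, c, c, h(b, b))
Right:  comb(b, comb(n, b), comb(b, comb(c, comb(n, comb(n, h(comb(n, comb(b, comb(n, n))), a))))), comb(b, c))
  Un-nest:  comb(b, n, b, b, c, n, n, h(comb(n, comb(b, comb(n, n))), a), b, c)
  Simplify inside:  h(comb(n, comb(b, comb(n, n))), a)  →  h(b, a)
  Units out:  drop n (×3)
  Order the arguments:  comb(b, b, b, b, c, c, h(b, a))

Answer: no — comb(a, b, b, b, c, c, h(b, b)) vs comb(b, b, b, b, c, c, h(b, a))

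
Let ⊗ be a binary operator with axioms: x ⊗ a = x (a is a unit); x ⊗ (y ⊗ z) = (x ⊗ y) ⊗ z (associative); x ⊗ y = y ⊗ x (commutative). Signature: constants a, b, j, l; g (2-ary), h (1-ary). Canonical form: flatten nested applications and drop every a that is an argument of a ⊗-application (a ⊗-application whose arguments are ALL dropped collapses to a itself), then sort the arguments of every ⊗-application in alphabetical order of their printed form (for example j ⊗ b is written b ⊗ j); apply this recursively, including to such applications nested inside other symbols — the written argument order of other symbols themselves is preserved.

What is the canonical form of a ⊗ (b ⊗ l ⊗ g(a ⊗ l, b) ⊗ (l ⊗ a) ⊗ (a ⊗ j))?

Answer: b ⊗ g(l, b) ⊗ j ⊗ l ⊗ l

Derivation:
Flatten:  a ⊗ b ⊗ l ⊗ g(a ⊗ l, b) ⊗ l ⊗ a ⊗ a ⊗ j
Inside:  g(a ⊗ l, b)  →  g(l, b)
Units out:  drop a (×3)
Sort arguments:  b ⊗ g(l, b) ⊗ j ⊗ l ⊗ l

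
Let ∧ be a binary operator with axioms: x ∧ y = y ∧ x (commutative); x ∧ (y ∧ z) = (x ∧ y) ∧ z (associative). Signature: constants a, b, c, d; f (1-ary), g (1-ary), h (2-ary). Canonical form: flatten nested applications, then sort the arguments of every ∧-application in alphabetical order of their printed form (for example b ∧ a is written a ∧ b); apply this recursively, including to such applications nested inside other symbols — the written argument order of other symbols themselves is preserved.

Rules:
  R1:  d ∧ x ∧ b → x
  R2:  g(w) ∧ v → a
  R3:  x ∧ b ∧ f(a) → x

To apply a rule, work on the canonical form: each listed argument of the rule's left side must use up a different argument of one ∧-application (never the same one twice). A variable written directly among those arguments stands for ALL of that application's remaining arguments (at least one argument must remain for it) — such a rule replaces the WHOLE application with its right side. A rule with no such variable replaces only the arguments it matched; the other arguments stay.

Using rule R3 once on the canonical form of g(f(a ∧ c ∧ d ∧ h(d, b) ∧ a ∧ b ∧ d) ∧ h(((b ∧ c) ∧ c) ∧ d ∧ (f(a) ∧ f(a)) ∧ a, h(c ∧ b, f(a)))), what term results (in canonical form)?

Answer: g(f(a ∧ a ∧ b ∧ c ∧ d ∧ d ∧ h(d, b)) ∧ h(a ∧ c ∧ c ∧ d ∧ f(a), h(b ∧ c, f(a))))

Derivation:
Canonical form:  g(f(a ∧ a ∧ b ∧ c ∧ d ∧ d ∧ h(d, b)) ∧ h(a ∧ b ∧ c ∧ c ∧ d ∧ f(a) ∧ f(a), h(b ∧ c, f(a))))
R3 matches:  uses b, f(a);  x := a ∧ c ∧ c ∧ d ∧ f(a)
The extension variable absorbs all remaining arguments, so the whole application is rewritten.
Giving:  g(f(a ∧ a ∧ b ∧ c ∧ d ∧ d ∧ h(d, b)) ∧ h(a ∧ c ∧ c ∧ d ∧ f(a), h(b ∧ c, f(a))))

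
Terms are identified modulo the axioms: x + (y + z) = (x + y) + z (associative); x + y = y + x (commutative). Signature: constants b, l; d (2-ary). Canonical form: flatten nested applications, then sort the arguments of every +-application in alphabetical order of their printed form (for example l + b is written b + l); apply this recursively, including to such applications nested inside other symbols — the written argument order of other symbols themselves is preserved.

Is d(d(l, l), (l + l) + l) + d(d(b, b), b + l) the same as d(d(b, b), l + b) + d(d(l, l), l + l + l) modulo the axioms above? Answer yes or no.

Answer: yes — both canonical forms are d(d(b, b), b + l) + d(d(l, l), l + l + l)

Derivation:
Left:  d(d(l, l), (l + l) + l) + d(d(b, b), b + l)
  Simplify inside:  d(d(l, l), (l + l) + l)  →  d(d(l, l), l + l + l)
  Order the arguments:  d(d(b, b), b + l) + d(d(l, l), l + l + l)
Right:  d(d(b, b), l + b) + d(d(l, l), l + l + l)
  Inside:  d(d(b, b), l + b)  →  d(d(b, b), b + l)
  Sort:  d(d(b, b), b + l) + d(d(l, l), l + l + l)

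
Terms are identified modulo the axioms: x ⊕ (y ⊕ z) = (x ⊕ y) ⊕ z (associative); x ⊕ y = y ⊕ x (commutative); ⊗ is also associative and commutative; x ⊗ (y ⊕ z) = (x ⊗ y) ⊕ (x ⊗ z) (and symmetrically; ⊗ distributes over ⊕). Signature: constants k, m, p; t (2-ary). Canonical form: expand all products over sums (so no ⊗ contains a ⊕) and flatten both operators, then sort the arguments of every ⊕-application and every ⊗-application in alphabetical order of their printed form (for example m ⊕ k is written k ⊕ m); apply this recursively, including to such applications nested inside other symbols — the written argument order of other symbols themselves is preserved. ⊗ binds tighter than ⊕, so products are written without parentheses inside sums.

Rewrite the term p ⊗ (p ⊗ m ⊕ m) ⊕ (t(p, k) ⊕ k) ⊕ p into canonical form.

Answer: k ⊕ m ⊗ p ⊕ m ⊗ p ⊗ p ⊕ p ⊕ t(p, k)

Derivation:
Expand:  m ⊗ p ⊗ p ⊕ m ⊗ p ⊕ t(p, k) ⊕ k ⊕ p
Order the arguments:  k ⊕ m ⊗ p ⊕ m ⊗ p ⊗ p ⊕ p ⊕ t(p, k)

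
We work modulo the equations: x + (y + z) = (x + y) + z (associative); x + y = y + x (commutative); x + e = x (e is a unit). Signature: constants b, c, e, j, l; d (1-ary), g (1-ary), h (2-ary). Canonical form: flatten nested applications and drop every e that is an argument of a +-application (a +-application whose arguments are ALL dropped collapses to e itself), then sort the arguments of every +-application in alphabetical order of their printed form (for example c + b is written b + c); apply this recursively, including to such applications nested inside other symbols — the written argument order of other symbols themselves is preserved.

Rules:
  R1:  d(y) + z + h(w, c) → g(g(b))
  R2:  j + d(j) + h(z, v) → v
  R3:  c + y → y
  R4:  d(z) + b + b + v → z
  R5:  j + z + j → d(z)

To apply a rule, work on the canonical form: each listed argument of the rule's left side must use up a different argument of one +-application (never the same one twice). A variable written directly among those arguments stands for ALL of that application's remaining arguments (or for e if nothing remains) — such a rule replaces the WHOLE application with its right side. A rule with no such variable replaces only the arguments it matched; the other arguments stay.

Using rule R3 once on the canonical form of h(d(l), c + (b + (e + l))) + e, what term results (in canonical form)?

Canonical form:  h(d(l), b + c + l)
Apply R3:  consuming c;  y := b + l
Every leftover argument binds to the variable; the entire application is replaced.
Giving:  h(d(l), b + l)

Answer: h(d(l), b + l)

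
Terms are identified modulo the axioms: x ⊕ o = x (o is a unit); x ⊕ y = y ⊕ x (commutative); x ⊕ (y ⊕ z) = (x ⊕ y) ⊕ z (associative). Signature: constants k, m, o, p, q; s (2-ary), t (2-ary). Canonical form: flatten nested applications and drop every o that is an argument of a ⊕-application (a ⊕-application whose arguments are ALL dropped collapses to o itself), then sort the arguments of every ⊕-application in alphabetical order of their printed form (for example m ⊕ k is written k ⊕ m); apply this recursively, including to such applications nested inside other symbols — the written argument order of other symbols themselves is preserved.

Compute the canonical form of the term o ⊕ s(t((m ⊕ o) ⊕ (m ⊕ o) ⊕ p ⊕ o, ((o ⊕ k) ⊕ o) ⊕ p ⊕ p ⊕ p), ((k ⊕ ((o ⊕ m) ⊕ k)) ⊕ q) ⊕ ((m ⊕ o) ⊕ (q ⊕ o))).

Answer: s(t(m ⊕ m ⊕ p, k ⊕ p ⊕ p ⊕ p), k ⊕ k ⊕ m ⊕ m ⊕ q ⊕ q)

Derivation:
Canonicalize subterm:  s(t((m ⊕ o) ⊕ (m ⊕ o) ⊕ p ⊕ o, ((o ⊕ k) ⊕ o) ⊕ p ⊕ p ⊕ p), ((k ⊕ ((o ⊕ m) ⊕ k)) ⊕ q) ⊕ ((m ⊕ o) ⊕ (q ⊕ o)))  →  s(t(m ⊕ m ⊕ p, k ⊕ p ⊕ p ⊕ p), k ⊕ k ⊕ m ⊕ m ⊕ q ⊕ q)
Units out:  drop o
Order the arguments:  s(t(m ⊕ m ⊕ p, k ⊕ p ⊕ p ⊕ p), k ⊕ k ⊕ m ⊕ m ⊕ q ⊕ q)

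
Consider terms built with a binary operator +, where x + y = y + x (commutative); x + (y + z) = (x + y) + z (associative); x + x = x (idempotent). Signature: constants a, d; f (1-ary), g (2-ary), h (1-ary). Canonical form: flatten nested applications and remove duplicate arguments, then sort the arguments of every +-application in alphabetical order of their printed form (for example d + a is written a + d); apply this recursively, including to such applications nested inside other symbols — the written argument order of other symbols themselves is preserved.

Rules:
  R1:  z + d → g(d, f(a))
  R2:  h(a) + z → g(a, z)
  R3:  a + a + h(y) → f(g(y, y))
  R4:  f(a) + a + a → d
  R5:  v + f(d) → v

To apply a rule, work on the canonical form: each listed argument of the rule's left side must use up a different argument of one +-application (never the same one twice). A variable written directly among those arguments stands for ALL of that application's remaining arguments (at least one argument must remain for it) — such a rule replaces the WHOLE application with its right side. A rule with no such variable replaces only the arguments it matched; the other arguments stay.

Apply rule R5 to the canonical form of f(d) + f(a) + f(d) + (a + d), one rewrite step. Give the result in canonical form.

Canonical form:  a + d + f(a) + f(d)
Match R5:  consume f(d);  v := a + d + f(a)
The variable takes the whole remainder — replace the entire application.
Giving:  a + d + f(a)

Answer: a + d + f(a)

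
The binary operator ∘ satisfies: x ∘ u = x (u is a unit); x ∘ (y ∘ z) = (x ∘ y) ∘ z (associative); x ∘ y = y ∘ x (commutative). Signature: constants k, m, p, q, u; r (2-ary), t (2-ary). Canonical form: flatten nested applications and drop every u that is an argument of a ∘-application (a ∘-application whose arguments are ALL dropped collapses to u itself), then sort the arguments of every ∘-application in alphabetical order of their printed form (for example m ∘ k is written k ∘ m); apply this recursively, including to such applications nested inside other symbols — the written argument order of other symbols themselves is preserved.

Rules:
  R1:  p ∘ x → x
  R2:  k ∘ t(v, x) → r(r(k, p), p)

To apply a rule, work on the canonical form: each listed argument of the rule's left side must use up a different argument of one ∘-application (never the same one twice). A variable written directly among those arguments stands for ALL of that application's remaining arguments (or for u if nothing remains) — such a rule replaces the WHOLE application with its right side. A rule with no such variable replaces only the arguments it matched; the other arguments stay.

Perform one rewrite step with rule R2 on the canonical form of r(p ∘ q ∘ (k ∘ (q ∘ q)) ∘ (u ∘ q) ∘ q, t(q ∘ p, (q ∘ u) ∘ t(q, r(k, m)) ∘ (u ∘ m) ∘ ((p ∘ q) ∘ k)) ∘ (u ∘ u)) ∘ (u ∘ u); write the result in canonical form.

Answer: r(k ∘ p ∘ q ∘ q ∘ q ∘ q ∘ q, t(p ∘ q, m ∘ p ∘ q ∘ q ∘ r(r(k, p), p)))

Derivation:
Canonical form:  r(k ∘ p ∘ q ∘ q ∘ q ∘ q ∘ q, t(p ∘ q, k ∘ m ∘ p ∘ q ∘ q ∘ t(q, r(k, m))))
Match R2:  consume k, t(q, r(k, m));  v := q, x := r(k, m)
Result:  r(k ∘ p ∘ q ∘ q ∘ q ∘ q ∘ q, t(p ∘ q, m ∘ p ∘ q ∘ q ∘ r(r(k, p), p)))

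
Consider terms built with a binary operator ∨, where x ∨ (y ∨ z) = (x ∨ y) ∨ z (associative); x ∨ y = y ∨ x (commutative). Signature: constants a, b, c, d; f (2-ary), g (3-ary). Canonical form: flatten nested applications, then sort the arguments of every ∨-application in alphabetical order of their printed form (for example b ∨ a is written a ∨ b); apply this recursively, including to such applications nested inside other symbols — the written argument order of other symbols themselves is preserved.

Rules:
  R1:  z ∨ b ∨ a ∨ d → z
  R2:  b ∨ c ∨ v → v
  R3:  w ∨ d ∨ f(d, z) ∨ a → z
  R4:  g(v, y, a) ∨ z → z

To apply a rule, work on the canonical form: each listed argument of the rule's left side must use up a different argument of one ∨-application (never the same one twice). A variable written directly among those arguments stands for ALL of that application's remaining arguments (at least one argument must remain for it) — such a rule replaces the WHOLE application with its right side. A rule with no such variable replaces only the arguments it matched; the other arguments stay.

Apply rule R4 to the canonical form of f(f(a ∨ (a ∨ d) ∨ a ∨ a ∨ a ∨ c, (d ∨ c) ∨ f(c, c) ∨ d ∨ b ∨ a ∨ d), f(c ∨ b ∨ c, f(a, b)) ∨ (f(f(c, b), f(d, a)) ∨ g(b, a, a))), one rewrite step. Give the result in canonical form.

Canonical form:  f(f(a ∨ a ∨ a ∨ a ∨ a ∨ c ∨ d, a ∨ b ∨ c ∨ d ∨ d ∨ d ∨ f(c, c)), f(b ∨ c ∨ c, f(a, b)) ∨ f(f(c, b), f(d, a)) ∨ g(b, a, a))
Apply R4:  consuming g(b, a, a);  v := b, y := a, z := f(b ∨ c ∨ c, f(a, b)) ∨ f(f(c, b), f(d, a))
The extension variable absorbs all remaining arguments, so the whole application is rewritten.
Giving:  f(f(a ∨ a ∨ a ∨ a ∨ a ∨ c ∨ d, a ∨ b ∨ c ∨ d ∨ d ∨ d ∨ f(c, c)), f(b ∨ c ∨ c, f(a, b)) ∨ f(f(c, b), f(d, a)))

Answer: f(f(a ∨ a ∨ a ∨ a ∨ a ∨ c ∨ d, a ∨ b ∨ c ∨ d ∨ d ∨ d ∨ f(c, c)), f(b ∨ c ∨ c, f(a, b)) ∨ f(f(c, b), f(d, a)))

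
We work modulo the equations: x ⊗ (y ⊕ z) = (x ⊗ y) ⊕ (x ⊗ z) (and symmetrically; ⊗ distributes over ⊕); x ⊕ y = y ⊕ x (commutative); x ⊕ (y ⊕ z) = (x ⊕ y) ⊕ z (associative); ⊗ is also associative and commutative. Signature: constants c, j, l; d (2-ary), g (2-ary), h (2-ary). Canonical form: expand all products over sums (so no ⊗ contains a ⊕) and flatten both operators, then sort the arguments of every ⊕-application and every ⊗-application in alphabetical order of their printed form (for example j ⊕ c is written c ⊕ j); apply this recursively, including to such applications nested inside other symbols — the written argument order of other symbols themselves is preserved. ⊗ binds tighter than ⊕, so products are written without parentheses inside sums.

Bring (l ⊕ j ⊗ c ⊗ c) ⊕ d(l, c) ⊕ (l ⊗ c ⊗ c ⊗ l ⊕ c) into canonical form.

Answer: c ⊕ c ⊗ c ⊗ j ⊕ c ⊗ c ⊗ l ⊗ l ⊕ d(l, c) ⊕ l

Derivation:
Un-nest:  l ⊕ c ⊗ c ⊗ j ⊕ d(l, c) ⊕ c ⊗ c ⊗ l ⊗ l ⊕ c
Sort:  c ⊕ c ⊗ c ⊗ j ⊕ c ⊗ c ⊗ l ⊗ l ⊕ d(l, c) ⊕ l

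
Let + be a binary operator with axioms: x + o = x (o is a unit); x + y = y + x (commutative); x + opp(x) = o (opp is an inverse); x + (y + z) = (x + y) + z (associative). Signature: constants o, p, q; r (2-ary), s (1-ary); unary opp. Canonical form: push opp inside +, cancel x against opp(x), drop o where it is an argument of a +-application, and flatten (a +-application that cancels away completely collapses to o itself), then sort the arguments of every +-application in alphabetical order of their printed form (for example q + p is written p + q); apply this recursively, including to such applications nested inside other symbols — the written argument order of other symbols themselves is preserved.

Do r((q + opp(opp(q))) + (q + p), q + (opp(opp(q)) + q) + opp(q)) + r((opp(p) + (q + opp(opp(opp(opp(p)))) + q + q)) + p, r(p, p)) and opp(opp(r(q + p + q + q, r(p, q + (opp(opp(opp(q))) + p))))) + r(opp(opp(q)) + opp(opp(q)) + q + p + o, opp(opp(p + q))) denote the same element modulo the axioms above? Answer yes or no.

Left:  r((q + opp(opp(q))) + (q + p), q + (opp(opp(q)) + q) + opp(q)) + r((opp(p) + (q + opp(opp(opp(opp(p)))) + q + q)) + p, r(p, p))
  Push opp inside:  distribute opp over + and collapse double opp
  Collect:  r(p + q + q + q, q + q) + r(p + q + q + q, r(p, p))
Right:  opp(opp(r(q + p + q + q, r(p, q + (opp(opp(opp(q))) + p))))) + r(opp(opp(q)) + opp(opp(q)) + q + p + o, opp(opp(p + q)))
  Push opp inside:  distribute opp over + and collapse double opp
  Collect terms:  r(p + q + q + q, r(p, p)) + r(p + q + q + q, p + q)
  Order the arguments:  r(p + q + q + q, p + q) + r(p + q + q + q, r(p, p))

Answer: no — r(p + q + q + q, q + q) + r(p + q + q + q, r(p, p)) vs r(p + q + q + q, p + q) + r(p + q + q + q, r(p, p))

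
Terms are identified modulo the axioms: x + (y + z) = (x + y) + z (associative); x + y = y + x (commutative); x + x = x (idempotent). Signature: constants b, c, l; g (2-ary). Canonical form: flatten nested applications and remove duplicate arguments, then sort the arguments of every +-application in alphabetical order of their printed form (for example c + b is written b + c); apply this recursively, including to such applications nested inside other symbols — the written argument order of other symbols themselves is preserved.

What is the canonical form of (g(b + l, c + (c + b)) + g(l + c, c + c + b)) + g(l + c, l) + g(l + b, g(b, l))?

Answer: g(b + l, b + c) + g(b + l, g(b, l)) + g(c + l, b + c) + g(c + l, l)

Derivation:
Flatten:  g(b + l, c + (c + b)) + g(l + c, c + c + b) + g(l + c, l) + g(l + b, g(b, l))
Canonicalize subterm:  g(b + l, c + (c + b))  →  g(b + l, b + c)
Inside:  g(l + c, c + c + b)  →  g(c + l, b + c)
Canonicalize subterm:  g(l + c, l)  →  g(c + l, l)
Sort:  g(b + l, b + c) + g(b + l, g(b, l)) + g(c + l, b + c) + g(c + l, l)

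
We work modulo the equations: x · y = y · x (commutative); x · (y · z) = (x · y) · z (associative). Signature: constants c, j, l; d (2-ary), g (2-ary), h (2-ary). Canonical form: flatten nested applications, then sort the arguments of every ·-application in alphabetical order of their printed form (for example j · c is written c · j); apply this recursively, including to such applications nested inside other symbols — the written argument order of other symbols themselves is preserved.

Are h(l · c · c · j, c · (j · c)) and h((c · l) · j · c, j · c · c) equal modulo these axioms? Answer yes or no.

Answer: yes — both canonical forms are h(c · c · j · l, c · c · j)

Derivation:
Left:  h(l · c · c · j, c · (j · c))
  Descend into:  c · (j · c)
  Merge nested applications:  c · j · c
  Order the arguments:  c · c · j
  Put back:  h(c · c · j · l, c · c · j)
Right:  h((c · l) · j · c, j · c · c)
  Descend into:  (c · l) · j · c
  Flatten:  c · l · j · c
  Sort:  c · c · j · l
  Reassemble:  h(c · c · j · l, c · c · j)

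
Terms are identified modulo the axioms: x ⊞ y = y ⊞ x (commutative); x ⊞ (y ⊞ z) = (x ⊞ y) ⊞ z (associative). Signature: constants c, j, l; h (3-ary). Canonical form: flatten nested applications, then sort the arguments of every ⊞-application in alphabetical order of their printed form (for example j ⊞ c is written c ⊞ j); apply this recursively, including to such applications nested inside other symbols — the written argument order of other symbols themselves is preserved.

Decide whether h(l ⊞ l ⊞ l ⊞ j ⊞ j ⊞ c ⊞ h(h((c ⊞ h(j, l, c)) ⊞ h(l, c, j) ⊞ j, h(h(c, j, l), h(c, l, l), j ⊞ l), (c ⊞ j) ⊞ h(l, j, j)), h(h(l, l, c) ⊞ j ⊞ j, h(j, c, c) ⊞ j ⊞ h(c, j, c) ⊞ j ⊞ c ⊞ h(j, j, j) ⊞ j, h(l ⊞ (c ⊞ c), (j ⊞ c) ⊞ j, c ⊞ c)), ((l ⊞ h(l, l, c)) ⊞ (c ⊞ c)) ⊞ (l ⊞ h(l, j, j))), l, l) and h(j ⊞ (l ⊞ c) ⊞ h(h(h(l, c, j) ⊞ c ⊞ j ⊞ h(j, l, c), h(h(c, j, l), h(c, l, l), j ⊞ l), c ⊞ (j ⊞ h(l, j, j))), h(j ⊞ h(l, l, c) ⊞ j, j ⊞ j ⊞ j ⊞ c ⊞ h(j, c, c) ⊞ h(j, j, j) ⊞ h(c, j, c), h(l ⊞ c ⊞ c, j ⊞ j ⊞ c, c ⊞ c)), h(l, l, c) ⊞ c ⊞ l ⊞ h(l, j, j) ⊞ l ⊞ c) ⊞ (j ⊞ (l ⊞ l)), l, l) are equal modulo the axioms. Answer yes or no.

Left:  h(l ⊞ l ⊞ l ⊞ j ⊞ j ⊞ c ⊞ h(h((c ⊞ h(j, l, c)) ⊞ h(l, c, j) ⊞ j, h(h(c, j, l), h(c, l, l), j ⊞ l), (c ⊞ j) ⊞ h(l, j, j)), h(h(l, l, c) ⊞ j ⊞ j, h(j, c, c) ⊞ j ⊞ h(c, j, c) ⊞ j ⊞ c ⊞ h(j, j, j) ⊞ j, h(l ⊞ (c ⊞ c), (j ⊞ c) ⊞ j, c ⊞ c)), ((l ⊞ h(l, l, c)) ⊞ (c ⊞ c)) ⊞ (l ⊞ h(l, j, j))), l, l)
  Work inside:  l ⊞ l ⊞ l ⊞ j ⊞ j ⊞ c ⊞ h(h((c ⊞ h(j, l, c)) ⊞ h(l, c, j) ⊞ j, h(h(c, j, l), h(c, l, l), j ⊞ l), (c ⊞ j) ⊞ h(l, j, j)), h(h(l, l, c) ⊞ j ⊞ j, h(j, c, c) ⊞ j ⊞ h(c, j, c) ⊞ j ⊞ c ⊞ h(j, j, j) ⊞ j, h(l ⊞ (c ⊞ c), (j ⊞ c) ⊞ j, c ⊞ c)), ((l ⊞ h(l, l, c)) ⊞ (c ⊞ c)) ⊞ (l ⊞ h(l, j, j)))
  Simplify inside:  h(h((c ⊞ h(j, l, c)) ⊞ h(l, c, j) ⊞ j, h(h(c, j, l), h(c, l, l), j ⊞ l), (c ⊞ j) ⊞ h(l, j, j)), h(h(l, l, c) ⊞ j ⊞ j, h(j, c, c) ⊞ j ⊞ h(c, j, c) ⊞ j ⊞ c ⊞ h(j, j, j) ⊞ j, h(l ⊞ (c ⊞ c), (j ⊞ c) ⊞ j, c ⊞ c)), ((l ⊞ h(l, l, c)) ⊞ (c ⊞ c)) ⊞ (l ⊞ h(l, j, j)))  →  h(h(c ⊞ h(j, l, c) ⊞ h(l, c, j) ⊞ j, h(h(c, j, l), h(c, l, l), j ⊞ l), c ⊞ h(l, j, j) ⊞ j), h(h(l, l, c) ⊞ j ⊞ j, c ⊞ h(c, j, c) ⊞ h(j, c, c) ⊞ h(j, j, j) ⊞ j ⊞ j ⊞ j, h(c ⊞ c ⊞ l, c ⊞ j ⊞ j, c ⊞ c)), c ⊞ c ⊞ h(l, j, j) ⊞ h(l, l, c) ⊞ l ⊞ l)
  Order the arguments:  c ⊞ h(h(c ⊞ h(j, l, c) ⊞ h(l, c, j) ⊞ j, h(h(c, j, l), h(c, l, l), j ⊞ l), c ⊞ h(l, j, j) ⊞ j), h(h(l, l, c) ⊞ j ⊞ j, c ⊞ h(c, j, c) ⊞ h(j, c, c) ⊞ h(j, j, j) ⊞ j ⊞ j ⊞ j, h(c ⊞ c ⊞ l, c ⊞ j ⊞ j, c ⊞ c)), c ⊞ c ⊞ h(l, j, j) ⊞ h(l, l, c) ⊞ l ⊞ l) ⊞ j ⊞ j ⊞ l ⊞ l ⊞ l
  Rebuild:  h(c ⊞ h(h(c ⊞ h(j, l, c) ⊞ h(l, c, j) ⊞ j, h(h(c, j, l), h(c, l, l), j ⊞ l), c ⊞ h(l, j, j) ⊞ j), h(h(l, l, c) ⊞ j ⊞ j, c ⊞ h(c, j, c) ⊞ h(j, c, c) ⊞ h(j, j, j) ⊞ j ⊞ j ⊞ j, h(c ⊞ c ⊞ l, c ⊞ j ⊞ j, c ⊞ c)), c ⊞ c ⊞ h(l, j, j) ⊞ h(l, l, c) ⊞ l ⊞ l) ⊞ j ⊞ j ⊞ l ⊞ l ⊞ l, l, l)
Right:  h(j ⊞ (l ⊞ c) ⊞ h(h(h(l, c, j) ⊞ c ⊞ j ⊞ h(j, l, c), h(h(c, j, l), h(c, l, l), j ⊞ l), c ⊞ (j ⊞ h(l, j, j))), h(j ⊞ h(l, l, c) ⊞ j, j ⊞ j ⊞ j ⊞ c ⊞ h(j, c, c) ⊞ h(j, j, j) ⊞ h(c, j, c), h(l ⊞ c ⊞ c, j ⊞ j ⊞ c, c ⊞ c)), h(l, l, c) ⊞ c ⊞ l ⊞ h(l, j, j) ⊞ l ⊞ c) ⊞ (j ⊞ (l ⊞ l)), l, l)
  Focus inside:  j ⊞ (l ⊞ c) ⊞ h(h(h(l, c, j) ⊞ c ⊞ j ⊞ h(j, l, c), h(h(c, j, l), h(c, l, l), j ⊞ l), c ⊞ (j ⊞ h(l, j, j))), h(j ⊞ h(l, l, c) ⊞ j, j ⊞ j ⊞ j ⊞ c ⊞ h(j, c, c) ⊞ h(j, j, j) ⊞ h(c, j, c), h(l ⊞ c ⊞ c, j ⊞ j ⊞ c, c ⊞ c)), h(l, l, c) ⊞ c ⊞ l ⊞ h(l, j, j) ⊞ l ⊞ c) ⊞ (j ⊞ (l ⊞ l))
  Merge nested applications:  j ⊞ l ⊞ c ⊞ h(h(h(l, c, j) ⊞ c ⊞ j ⊞ h(j, l, c), h(h(c, j, l), h(c, l, l), j ⊞ l), c ⊞ (j ⊞ h(l, j, j))), h(j ⊞ h(l, l, c) ⊞ j, j ⊞ j ⊞ j ⊞ c ⊞ h(j, c, c) ⊞ h(j, j, j) ⊞ h(c, j, c), h(l ⊞ c ⊞ c, j ⊞ j ⊞ c, c ⊞ c)), h(l, l, c) ⊞ c ⊞ l ⊞ h(l, j, j) ⊞ l ⊞ c) ⊞ j ⊞ l ⊞ l
  Simplify inside:  h(h(h(l, c, j) ⊞ c ⊞ j ⊞ h(j, l, c), h(h(c, j, l), h(c, l, l), j ⊞ l), c ⊞ (j ⊞ h(l, j, j))), h(j ⊞ h(l, l, c) ⊞ j, j ⊞ j ⊞ j ⊞ c ⊞ h(j, c, c) ⊞ h(j, j, j) ⊞ h(c, j, c), h(l ⊞ c ⊞ c, j ⊞ j ⊞ c, c ⊞ c)), h(l, l, c) ⊞ c ⊞ l ⊞ h(l, j, j) ⊞ l ⊞ c)  →  h(h(c ⊞ h(j, l, c) ⊞ h(l, c, j) ⊞ j, h(h(c, j, l), h(c, l, l), j ⊞ l), c ⊞ h(l, j, j) ⊞ j), h(h(l, l, c) ⊞ j ⊞ j, c ⊞ h(c, j, c) ⊞ h(j, c, c) ⊞ h(j, j, j) ⊞ j ⊞ j ⊞ j, h(c ⊞ c ⊞ l, c ⊞ j ⊞ j, c ⊞ c)), c ⊞ c ⊞ h(l, j, j) ⊞ h(l, l, c) ⊞ l ⊞ l)
  Sort arguments:  c ⊞ h(h(c ⊞ h(j, l, c) ⊞ h(l, c, j) ⊞ j, h(h(c, j, l), h(c, l, l), j ⊞ l), c ⊞ h(l, j, j) ⊞ j), h(h(l, l, c) ⊞ j ⊞ j, c ⊞ h(c, j, c) ⊞ h(j, c, c) ⊞ h(j, j, j) ⊞ j ⊞ j ⊞ j, h(c ⊞ c ⊞ l, c ⊞ j ⊞ j, c ⊞ c)), c ⊞ c ⊞ h(l, j, j) ⊞ h(l, l, c) ⊞ l ⊞ l) ⊞ j ⊞ j ⊞ l ⊞ l ⊞ l
  Put back:  h(c ⊞ h(h(c ⊞ h(j, l, c) ⊞ h(l, c, j) ⊞ j, h(h(c, j, l), h(c, l, l), j ⊞ l), c ⊞ h(l, j, j) ⊞ j), h(h(l, l, c) ⊞ j ⊞ j, c ⊞ h(c, j, c) ⊞ h(j, c, c) ⊞ h(j, j, j) ⊞ j ⊞ j ⊞ j, h(c ⊞ c ⊞ l, c ⊞ j ⊞ j, c ⊞ c)), c ⊞ c ⊞ h(l, j, j) ⊞ h(l, l, c) ⊞ l ⊞ l) ⊞ j ⊞ j ⊞ l ⊞ l ⊞ l, l, l)

Answer: yes — both canonical forms are h(c ⊞ h(h(c ⊞ h(j, l, c) ⊞ h(l, c, j) ⊞ j, h(h(c, j, l), h(c, l, l), j ⊞ l), c ⊞ h(l, j, j) ⊞ j), h(h(l, l, c) ⊞ j ⊞ j, c ⊞ h(c, j, c) ⊞ h(j, c, c) ⊞ h(j, j, j) ⊞ j ⊞ j ⊞ j, h(c ⊞ c ⊞ l, c ⊞ j ⊞ j, c ⊞ c)), c ⊞ c ⊞ h(l, j, j) ⊞ h(l, l, c) ⊞ l ⊞ l) ⊞ j ⊞ j ⊞ l ⊞ l ⊞ l, l, l)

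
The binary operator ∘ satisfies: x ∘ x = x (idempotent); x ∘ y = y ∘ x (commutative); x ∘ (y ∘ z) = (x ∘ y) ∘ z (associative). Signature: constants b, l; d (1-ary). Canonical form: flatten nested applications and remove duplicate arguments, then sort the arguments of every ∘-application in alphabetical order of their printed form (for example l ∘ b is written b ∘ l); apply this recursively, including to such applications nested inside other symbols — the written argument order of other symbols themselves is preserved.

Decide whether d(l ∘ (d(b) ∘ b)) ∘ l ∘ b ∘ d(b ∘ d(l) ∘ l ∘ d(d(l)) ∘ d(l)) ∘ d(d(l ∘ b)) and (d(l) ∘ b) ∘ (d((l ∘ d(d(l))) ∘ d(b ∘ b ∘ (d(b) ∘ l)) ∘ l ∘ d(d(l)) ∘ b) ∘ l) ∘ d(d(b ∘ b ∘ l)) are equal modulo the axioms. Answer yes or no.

Left:  d(l ∘ (d(b) ∘ b)) ∘ l ∘ b ∘ d(b ∘ d(l) ∘ l ∘ d(d(l)) ∘ d(l)) ∘ d(d(l ∘ b))
  Inside:  d(l ∘ (d(b) ∘ b))  →  d(b ∘ d(b) ∘ l)
  Simplify inside:  d(b ∘ d(l) ∘ l ∘ d(d(l)) ∘ d(l))  →  d(b ∘ d(d(l)) ∘ d(l) ∘ l)
  Simplify inside:  d(d(l ∘ b))  →  d(d(b ∘ l))
  Order the arguments:  b ∘ d(b ∘ d(b) ∘ l) ∘ d(b ∘ d(d(l)) ∘ d(l) ∘ l) ∘ d(d(b ∘ l)) ∘ l
Right:  (d(l) ∘ b) ∘ (d((l ∘ d(d(l))) ∘ d(b ∘ b ∘ (d(b) ∘ l)) ∘ l ∘ d(d(l)) ∘ b) ∘ l) ∘ d(d(b ∘ b ∘ l))
  Flatten:  d(l) ∘ b ∘ d((l ∘ d(d(l))) ∘ d(b ∘ b ∘ (d(b) ∘ l)) ∘ l ∘ d(d(l)) ∘ b) ∘ l ∘ d(d(b ∘ b ∘ l))
  Inside:  d((l ∘ d(d(l))) ∘ d(b ∘ b ∘ (d(b) ∘ l)) ∘ l ∘ d(d(l)) ∘ b)  →  d(b ∘ d(b ∘ d(b) ∘ l) ∘ d(d(l)) ∘ l)
  Inside:  d(d(b ∘ b ∘ l))  →  d(d(b ∘ l))
  Sort:  b ∘ d(b ∘ d(b ∘ d(b) ∘ l) ∘ d(d(l)) ∘ l) ∘ d(d(b ∘ l)) ∘ d(l) ∘ l

Answer: no — b ∘ d(b ∘ d(b) ∘ l) ∘ d(b ∘ d(d(l)) ∘ d(l) ∘ l) ∘ d(d(b ∘ l)) ∘ l vs b ∘ d(b ∘ d(b ∘ d(b) ∘ l) ∘ d(d(l)) ∘ l) ∘ d(d(b ∘ l)) ∘ d(l) ∘ l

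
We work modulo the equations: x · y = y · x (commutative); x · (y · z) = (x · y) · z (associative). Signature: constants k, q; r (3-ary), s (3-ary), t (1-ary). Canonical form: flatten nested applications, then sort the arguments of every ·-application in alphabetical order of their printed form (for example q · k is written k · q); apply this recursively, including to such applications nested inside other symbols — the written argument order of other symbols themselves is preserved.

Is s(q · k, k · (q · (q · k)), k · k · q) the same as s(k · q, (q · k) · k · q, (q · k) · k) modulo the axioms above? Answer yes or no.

Answer: yes — both canonical forms are s(k · q, k · k · q · q, k · k · q)

Derivation:
Left:  s(q · k, k · (q · (q · k)), k · k · q)
  Descend into:  k · (q · (q · k))
  Un-nest:  k · q · q · k
  Order the arguments:  k · k · q · q
  Put back:  s(k · q, k · k · q · q, k · k · q)
Right:  s(k · q, (q · k) · k · q, (q · k) · k)
  Descend into:  (q · k) · k · q
  Merge nested applications:  q · k · k · q
  Sort arguments:  k · k · q · q
  Put back:  s(k · q, k · k · q · q, k · k · q)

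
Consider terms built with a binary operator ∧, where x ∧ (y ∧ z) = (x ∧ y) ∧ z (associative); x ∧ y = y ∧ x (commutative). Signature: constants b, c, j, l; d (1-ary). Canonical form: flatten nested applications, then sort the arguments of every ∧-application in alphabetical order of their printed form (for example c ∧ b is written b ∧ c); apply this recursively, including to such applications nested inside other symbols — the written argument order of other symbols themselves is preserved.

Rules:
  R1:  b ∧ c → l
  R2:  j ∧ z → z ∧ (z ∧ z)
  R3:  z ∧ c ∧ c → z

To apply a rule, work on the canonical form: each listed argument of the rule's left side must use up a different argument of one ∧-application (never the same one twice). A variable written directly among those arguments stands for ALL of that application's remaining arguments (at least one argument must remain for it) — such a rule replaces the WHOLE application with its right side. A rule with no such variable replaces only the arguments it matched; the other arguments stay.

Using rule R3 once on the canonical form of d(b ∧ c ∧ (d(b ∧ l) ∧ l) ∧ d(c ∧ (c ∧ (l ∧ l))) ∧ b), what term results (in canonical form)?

Canonical form:  d(b ∧ b ∧ c ∧ d(b ∧ l) ∧ d(c ∧ c ∧ l ∧ l) ∧ l)
Match R3:  consume c, c;  z := l ∧ l
Every leftover argument binds to the variable; the entire application is replaced.
Result:  d(b ∧ b ∧ c ∧ d(b ∧ l) ∧ d(l ∧ l) ∧ l)

Answer: d(b ∧ b ∧ c ∧ d(b ∧ l) ∧ d(l ∧ l) ∧ l)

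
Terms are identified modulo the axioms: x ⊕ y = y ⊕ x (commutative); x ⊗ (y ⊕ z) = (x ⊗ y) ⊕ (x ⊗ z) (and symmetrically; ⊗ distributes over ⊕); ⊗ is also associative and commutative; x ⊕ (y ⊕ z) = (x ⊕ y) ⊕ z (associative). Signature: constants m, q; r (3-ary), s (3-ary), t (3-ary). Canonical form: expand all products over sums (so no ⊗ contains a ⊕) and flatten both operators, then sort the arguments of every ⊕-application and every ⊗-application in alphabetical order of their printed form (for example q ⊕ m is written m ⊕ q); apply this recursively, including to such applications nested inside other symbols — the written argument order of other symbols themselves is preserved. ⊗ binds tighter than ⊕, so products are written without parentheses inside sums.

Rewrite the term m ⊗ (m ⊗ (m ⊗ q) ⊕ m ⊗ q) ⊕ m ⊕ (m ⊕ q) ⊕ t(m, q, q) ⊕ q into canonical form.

Answer: m ⊕ m ⊕ m ⊗ m ⊗ m ⊗ q ⊕ m ⊗ m ⊗ q ⊕ q ⊕ q ⊕ t(m, q, q)

Derivation:
Expand products over sums:  m ⊗ m ⊗ m ⊗ q ⊕ m ⊗ m ⊗ q ⊕ m ⊕ m ⊕ q ⊕ t(m, q, q) ⊕ q
Sort:  m ⊕ m ⊕ m ⊗ m ⊗ m ⊗ q ⊕ m ⊗ m ⊗ q ⊕ q ⊕ q ⊕ t(m, q, q)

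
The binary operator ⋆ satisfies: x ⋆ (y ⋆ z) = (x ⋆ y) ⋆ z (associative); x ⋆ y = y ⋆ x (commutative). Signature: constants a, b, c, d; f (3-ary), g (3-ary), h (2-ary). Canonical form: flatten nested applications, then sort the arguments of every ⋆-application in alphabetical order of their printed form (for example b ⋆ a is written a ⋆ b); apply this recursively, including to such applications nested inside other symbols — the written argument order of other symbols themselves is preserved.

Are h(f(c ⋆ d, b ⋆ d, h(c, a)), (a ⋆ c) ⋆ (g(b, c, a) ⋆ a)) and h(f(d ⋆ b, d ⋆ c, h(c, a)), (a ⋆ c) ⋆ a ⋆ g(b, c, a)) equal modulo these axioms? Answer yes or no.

Left:  h(f(c ⋆ d, b ⋆ d, h(c, a)), (a ⋆ c) ⋆ (g(b, c, a) ⋆ a))
  Descend into:  (a ⋆ c) ⋆ (g(b, c, a) ⋆ a)
  Merge nested applications:  a ⋆ c ⋆ g(b, c, a) ⋆ a
  Order the arguments:  a ⋆ a ⋆ c ⋆ g(b, c, a)
  Put back:  h(f(c ⋆ d, b ⋆ d, h(c, a)), a ⋆ a ⋆ c ⋆ g(b, c, a))
Right:  h(f(d ⋆ b, d ⋆ c, h(c, a)), (a ⋆ c) ⋆ a ⋆ g(b, c, a))
  Work inside:  (a ⋆ c) ⋆ a ⋆ g(b, c, a)
  Merge nested applications:  a ⋆ c ⋆ a ⋆ g(b, c, a)
  Sort arguments:  a ⋆ a ⋆ c ⋆ g(b, c, a)
  Put back:  h(f(b ⋆ d, c ⋆ d, h(c, a)), a ⋆ a ⋆ c ⋆ g(b, c, a))

Answer: no — h(f(c ⋆ d, b ⋆ d, h(c, a)), a ⋆ a ⋆ c ⋆ g(b, c, a)) vs h(f(b ⋆ d, c ⋆ d, h(c, a)), a ⋆ a ⋆ c ⋆ g(b, c, a))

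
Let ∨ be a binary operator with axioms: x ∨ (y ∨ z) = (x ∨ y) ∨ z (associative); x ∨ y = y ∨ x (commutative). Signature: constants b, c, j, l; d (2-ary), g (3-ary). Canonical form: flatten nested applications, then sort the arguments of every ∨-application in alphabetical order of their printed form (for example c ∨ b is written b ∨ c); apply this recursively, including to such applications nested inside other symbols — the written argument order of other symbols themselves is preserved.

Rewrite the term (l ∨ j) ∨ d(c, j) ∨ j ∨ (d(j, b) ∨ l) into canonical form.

Un-nest:  l ∨ j ∨ d(c, j) ∨ j ∨ d(j, b) ∨ l
Sort arguments:  d(c, j) ∨ d(j, b) ∨ j ∨ j ∨ l ∨ l

Answer: d(c, j) ∨ d(j, b) ∨ j ∨ j ∨ l ∨ l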